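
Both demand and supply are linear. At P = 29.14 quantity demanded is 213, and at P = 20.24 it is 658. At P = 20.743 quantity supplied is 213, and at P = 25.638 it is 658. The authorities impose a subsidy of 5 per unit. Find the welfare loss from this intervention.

Demand slope = (20.24 − 29.14)/(658 − 213) = −0.02, so P = 33.4 − 0.02Q.
Supply slope = (25.638 − 20.743)/(658 − 213) = 0.011, so P = 18.4 + 0.011Q.
Competitive equilibrium: 33.4 − 0.02Q = 18.4 + 0.011Q → Q* = 483.871, P* = 23.7226.
The subsidy lowers effective supply by 5: P = 13.4 + 0.011Q.
New quantity: 33.4 − 0.02Q = 13.4 + 0.011Q → Q' = 645.1613.
Overproduction ΔQ = 645.1613 − 483.871 = 161.2903; wedge = subsidy = 5.
The triangle = ½ × 161.2903 × 5 = 403.23.

403.23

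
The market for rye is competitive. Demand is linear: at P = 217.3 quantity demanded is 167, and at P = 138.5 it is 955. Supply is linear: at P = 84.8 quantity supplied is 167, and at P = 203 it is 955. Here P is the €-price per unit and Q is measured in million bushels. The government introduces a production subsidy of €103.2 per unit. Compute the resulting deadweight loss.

Demand slope = (138.5 − 217.3)/(955 − 167) = −0.1, so P = 234 − 0.1Q.
Supply slope = (203 − 84.8)/(955 − 167) = 0.15, so P = 59.75 + 0.15Q.
Competitive equilibrium: 234 − 0.1Q = 59.75 + 0.15Q → Q* = 697, P* = 164.3.
The subsidy lowers effective supply by 103.2: P = 0.15Q − 43.45.
New quantity: 234 − 0.1Q = 0.15Q − 43.45 → Q' = 1109.8.
Overproduction ΔQ = 1109.8 − 697 = 412.8; wedge = subsidy = 103.2.
DWL = ½ × 412.8 × 103.2 = €21300.48 million.

€21300.48 million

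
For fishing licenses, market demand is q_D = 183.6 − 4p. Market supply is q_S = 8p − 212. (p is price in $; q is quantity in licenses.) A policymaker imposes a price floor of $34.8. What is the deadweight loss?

In inverse form: demand p = 45.9 − 0.25q, supply p = 26.5 + 0.125q.
Competitive equilibrium: 45.9 − 0.25q = 26.5 + 0.125q → q* = 51.7333, p* = 32.9667.
At the floor p = 34.8, quantity demanded = (45.9 − 34.8)/0.25 = 44.4.
Sellers' marginal cost at q' = 44.4: 26.5 + 0.125·44.4 = 32.05.
Δq = 51.7333 − 44.4 = 7.3333; wedge = 34.8 − 32.05 = 2.75.
Deadweight loss = ½ × 7.3333 × 2.75 = $10.08.

$10.08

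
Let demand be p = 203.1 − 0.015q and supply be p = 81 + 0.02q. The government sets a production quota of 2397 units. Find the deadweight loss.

Competitive equilibrium: 203.1 − 0.015q = 81 + 0.02q → q* = 3488.5714, p* = 150.7714.
At q = 2397: demand price = 203.1 − 0.015·2397 = 167.145; supply price = 81 + 0.02·2397 = 128.94.
Δq = 3488.5714 − 2397 = 1091.5714; wedge = 167.145 − 128.94 = 38.205.
The triangle = ½ × 1091.5714 × 38.205 = 20851.74.

20851.74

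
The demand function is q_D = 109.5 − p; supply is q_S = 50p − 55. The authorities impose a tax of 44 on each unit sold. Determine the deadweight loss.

949.02

In inverse form: demand p = 109.5 − q, supply p = 1.1 + 0.02q.
Competitive equilibrium: 109.5 − q = 1.1 + 0.02q → q* = 106.2745, p* = 3.2255.
With the tax, the buyer price exceeds the seller price by 44: (109.5 − q) − (1.1 + 0.02q) = 44 → q' = 63.1373.
Δq = 106.2745 − 63.1373 = 43.1372; the wedge equals the tax, 44.
The triangle = ½ × 43.1372 × 44 = 949.02.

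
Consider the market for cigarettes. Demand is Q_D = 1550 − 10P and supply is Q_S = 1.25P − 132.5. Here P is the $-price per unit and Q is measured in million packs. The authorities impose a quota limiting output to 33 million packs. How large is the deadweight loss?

$206.94 million

In inverse form: demand P = 155 − 0.1Q, supply P = 106 + 0.8Q.
Competitive equilibrium: 155 − 0.1Q = 106 + 0.8Q → Q* = 54.4444, P* = 149.5556.
At Q = 33: demand price = 155 − 0.1·33 = 151.7; supply price = 106 + 0.8·33 = 132.4.
ΔQ = 54.4444 − 33 = 21.4444; wedge = 151.7 − 132.4 = 19.3.
Deadweight loss = ½ × 21.4444 × 19.3 = $206.94 million.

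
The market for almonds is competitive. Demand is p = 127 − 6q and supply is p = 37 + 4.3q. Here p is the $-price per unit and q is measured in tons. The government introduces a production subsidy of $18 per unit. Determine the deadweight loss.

Competitive equilibrium: 127 − 6q = 37 + 4.3q → q* = 8.7379, p* = 74.5728.
The subsidy lowers effective supply by 18: p = 19 + 4.3q.
New quantity: 127 − 6q = 19 + 4.3q → q' = 10.4854.
Overproduction Δq = 10.4854 − 8.7379 = 1.7475; wedge = subsidy = 18.
Deadweight loss = ½ × 1.7475 × 18 = $15.73.

$15.73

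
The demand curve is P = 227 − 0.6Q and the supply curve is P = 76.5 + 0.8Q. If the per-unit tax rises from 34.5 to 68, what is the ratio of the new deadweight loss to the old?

3.885

Competitive equilibrium: 227 − 0.6Q = 76.5 + 0.8Q → Q* = 107.5, P* = 162.5.
For a per-unit tax t: ΔQ = t/1.4, so DWL = ½·t·(t/1.4) = t²/2.8.
At t = 34.5: DWL = 425.089. At t = 68: DWL = 1651.429.
Ratio = (68/34.5)² = 3.885.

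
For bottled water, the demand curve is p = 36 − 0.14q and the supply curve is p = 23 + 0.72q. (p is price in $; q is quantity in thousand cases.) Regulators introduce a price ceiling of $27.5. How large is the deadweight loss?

$33.80 thousand

Competitive equilibrium: 36 − 0.14q = 23 + 0.72q → q* = 15.1163, p* = 33.8837.
At the ceiling p = 27.5, quantity supplied = (27.5 − 23)/0.72 = 6.25.
Willingness to pay at q' = 6.25: 36 − 0.14·6.25 = 35.125.
Δq = 15.1163 − 6.25 = 8.8663; wedge = 35.125 − 27.5 = 7.625.
Deadweight loss = ½ × 8.8663 × 7.625 = $33.80 thousand.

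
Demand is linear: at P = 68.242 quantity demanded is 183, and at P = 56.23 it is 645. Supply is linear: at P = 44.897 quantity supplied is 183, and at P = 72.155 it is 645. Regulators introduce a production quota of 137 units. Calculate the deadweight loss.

Demand slope = (56.23 − 68.242)/(645 − 183) = −0.026, so P = 73 − 0.026Q.
Supply slope = (72.155 − 44.897)/(645 − 183) = 0.059, so P = 34.1 + 0.059Q.
Competitive equilibrium: 73 − 0.026Q = 34.1 + 0.059Q → Q* = 457.6471, P* = 61.1012.
At Q = 137: demand price = 73 − 0.026·137 = 69.438; supply price = 34.1 + 0.059·137 = 42.183.
ΔQ = 457.6471 − 137 = 320.6471; wedge = 69.438 − 42.183 = 27.255.
Welfare loss = ½ × 320.6471 × 27.255 = 4369.62.

4369.62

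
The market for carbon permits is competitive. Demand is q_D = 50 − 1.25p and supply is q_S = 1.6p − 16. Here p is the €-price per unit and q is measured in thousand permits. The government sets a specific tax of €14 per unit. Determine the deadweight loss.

In inverse form: demand p = 40 − 0.8q, supply p = 10 + 0.625q.
Competitive equilibrium: 40 − 0.8q = 10 + 0.625q → q* = 21.0526, p* = 23.1579.
With the tax, the buyer price exceeds the seller price by 14: (40 − 0.8q) − (10 + 0.625q) = 14 → q' = 11.2281.
Δq = 21.0526 − 11.2281 = 9.8245; the wedge equals the tax, 14.
Welfare loss = ½ × 9.8245 × 14 = €68.77 thousand.

€68.77 thousand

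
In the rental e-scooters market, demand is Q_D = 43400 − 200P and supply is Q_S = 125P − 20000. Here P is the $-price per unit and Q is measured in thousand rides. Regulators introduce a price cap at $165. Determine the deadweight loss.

$91875.60 thousand

In inverse form: demand P = 217 − 0.005Q, supply P = 160 + 0.008Q.
Competitive equilibrium: 217 − 0.005Q = 160 + 0.008Q → Q* = 4384.6154, P* = 195.0769.
At the ceiling P = 165, quantity supplied = (165 − 160)/0.008 = 625.
Willingness to pay at Q' = 625: 217 − 0.005·625 = 213.875.
ΔQ = 4384.6154 − 625 = 3759.6154; wedge = 213.875 − 165 = 48.875.
Deadweight loss = ½ × 3759.6154 × 48.875 = $91875.60 thousand.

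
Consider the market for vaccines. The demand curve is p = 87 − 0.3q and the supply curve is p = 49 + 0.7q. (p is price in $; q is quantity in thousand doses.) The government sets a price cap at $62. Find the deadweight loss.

$188.73 thousand

Competitive equilibrium: 87 − 0.3q = 49 + 0.7q → q* = 38, p* = 75.6.
At the ceiling p = 62, quantity supplied = (62 − 49)/0.7 = 18.57143.
Willingness to pay at q' = 18.57143: 87 − 0.3·18.57143 = 81.42857.
Δq = 38 − 18.57143 = 19.42857; wedge = 81.42857 − 62 = 19.42857.
Welfare loss = ½ × 19.42857 × 19.42857 = $188.73 thousand.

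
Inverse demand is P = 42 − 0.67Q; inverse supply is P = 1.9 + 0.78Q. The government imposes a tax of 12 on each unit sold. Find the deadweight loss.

Competitive equilibrium: 42 − 0.67Q = 1.9 + 0.78Q → Q* = 27.6552, P* = 23.471.
With the tax, the buyer price exceeds the seller price by 12: (42 − 0.67Q) − (1.9 + 0.78Q) = 12 → Q' = 19.3793.
ΔQ = 27.6552 − 19.3793 = 8.2759; the wedge equals the tax, 12.
Deadweight loss = ½ × 8.2759 × 12 = 49.66.

49.66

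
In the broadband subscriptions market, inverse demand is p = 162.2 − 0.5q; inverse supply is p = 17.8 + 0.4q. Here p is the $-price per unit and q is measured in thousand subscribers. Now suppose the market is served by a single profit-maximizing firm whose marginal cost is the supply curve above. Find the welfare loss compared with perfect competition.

$1477.56 thousand

Competitive equilibrium: 162.2 − 0.5q = 17.8 + 0.4q → q* = 160.4444, p* = 81.9778.
Marginal revenue: MR = 162.2 − q. Set MR = MC: 162.2 − q = 17.8 + 0.4q → q_m = 103.1429.
Price p_m = 162.2 − 0.5·103.1429 = 110.6286; MC(q_m) = 17.8 + 0.4·103.1429 = 59.0572.
Competitive q* = 160.4444, so Δq = 57.3015; wedge = 110.6286 − 59.0572 = 51.5714.
DWL = ½ × 57.3015 × 51.5714 = $1477.56 thousand.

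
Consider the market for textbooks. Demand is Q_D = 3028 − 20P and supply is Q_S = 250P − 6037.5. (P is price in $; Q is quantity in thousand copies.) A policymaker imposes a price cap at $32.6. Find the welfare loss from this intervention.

$1607.23 thousand

In inverse form: demand P = 151.4 − 0.05Q, supply P = 24.15 + 0.004Q.
Competitive equilibrium: 151.4 − 0.05Q = 24.15 + 0.004Q → Q* = 2356.4815, P* = 33.5759.
At the ceiling P = 32.6, quantity supplied = (32.6 − 24.15)/0.004 = 2112.5.
Willingness to pay at Q' = 2112.5: 151.4 − 0.05·2112.5 = 45.775.
ΔQ = 2356.4815 − 2112.5 = 243.9815; wedge = 45.775 − 32.6 = 13.175.
Deadweight loss = ½ × 243.9815 × 13.175 = $1607.23 thousand.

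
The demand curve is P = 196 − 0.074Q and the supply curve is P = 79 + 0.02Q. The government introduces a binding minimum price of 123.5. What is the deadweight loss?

3299.36

Competitive equilibrium: 196 − 0.074Q = 79 + 0.02Q → Q* = 1244.6809, P* = 103.8936.
At the floor P = 123.5, quantity demanded = (196 − 123.5)/0.074 = 979.7297.
Sellers' marginal cost at Q' = 979.7297: 79 + 0.02·979.7297 = 98.5946.
ΔQ = 1244.6809 − 979.7297 = 264.9512; wedge = 123.5 − 98.5946 = 24.9054.
Welfare loss = ½ × 264.9512 × 24.9054 = 3299.36.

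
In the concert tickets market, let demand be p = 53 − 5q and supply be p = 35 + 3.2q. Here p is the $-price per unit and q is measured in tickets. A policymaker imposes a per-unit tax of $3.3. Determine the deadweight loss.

Competitive equilibrium: 53 − 5q = 35 + 3.2q → q* = 2.1951, p* = 42.0244.
With the tax, the buyer price exceeds the seller price by 3.3: (53 − 5q) − (35 + 3.2q) = 3.3 → q' = 1.7927.
Δq = 2.1951 − 1.7927 = 0.4024; the wedge equals the tax, 3.3.
Deadweight loss = ½ × 0.4024 × 3.3 = $0.66.

$0.66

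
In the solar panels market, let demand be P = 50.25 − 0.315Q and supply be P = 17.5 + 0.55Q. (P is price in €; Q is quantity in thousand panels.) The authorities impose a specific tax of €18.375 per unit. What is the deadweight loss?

Competitive equilibrium: 50.25 − 0.315Q = 17.5 + 0.55Q → Q* = 37.8613, P* = 38.3237.
With the tax, the buyer price exceeds the seller price by 18.375: (50.25 − 0.315Q) − (17.5 + 0.55Q) = 18.375 → Q' = 16.6185.
ΔQ = 37.8613 − 16.6185 = 21.2428; the wedge equals the tax, 18.375.
DWL = ½ × 21.2428 × 18.375 = €195.17 thousand.

€195.17 thousand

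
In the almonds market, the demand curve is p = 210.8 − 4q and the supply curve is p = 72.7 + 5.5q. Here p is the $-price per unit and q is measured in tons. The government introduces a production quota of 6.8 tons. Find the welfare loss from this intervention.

$284.33

Competitive equilibrium: 210.8 − 4q = 72.7 + 5.5q → q* = 14.5368, p* = 152.6526.
At q = 6.8: demand price = 210.8 − 4·6.8 = 183.6; supply price = 72.7 + 5.5·6.8 = 110.1.
Δq = 14.5368 − 6.8 = 7.7368; wedge = 183.6 − 110.1 = 73.5.
Welfare loss = ½ × 7.7368 × 73.5 = $284.33.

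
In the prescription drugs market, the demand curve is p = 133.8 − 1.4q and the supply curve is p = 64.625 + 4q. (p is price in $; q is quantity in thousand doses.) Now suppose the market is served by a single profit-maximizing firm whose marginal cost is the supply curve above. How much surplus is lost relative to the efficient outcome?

Competitive equilibrium: 133.8 − 1.4q = 64.625 + 4q → q* = 12.8102, p* = 115.8657.
Marginal revenue: MR = 133.8 − 2.8q. Set MR = MC: 133.8 − 2.8q = 64.625 + 4q → q_m = 10.1728.
Price p_m = 133.8 − 1.4·10.1728 = 119.5581; MC(q_m) = 64.625 + 4·10.1728 = 105.3162.
Competitive q* = 12.8102, so Δq = 2.6374; wedge = 119.5581 − 105.3162 = 14.2419.
DWL = ½ × 2.6374 × 14.2419 = $18.78 thousand.

$18.78 thousand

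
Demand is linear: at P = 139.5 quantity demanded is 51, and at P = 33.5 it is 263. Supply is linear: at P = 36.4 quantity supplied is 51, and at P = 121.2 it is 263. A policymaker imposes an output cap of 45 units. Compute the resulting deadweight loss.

6540.14

Demand slope = (33.5 − 139.5)/(263 − 51) = −0.5, so P = 165 − 0.5Q.
Supply slope = (121.2 − 36.4)/(263 − 51) = 0.4, so P = 16 + 0.4Q.
Competitive equilibrium: 165 − 0.5Q = 16 + 0.4Q → Q* = 165.5556, P* = 82.2222.
At Q = 45: demand price = 165 − 0.5·45 = 142.5; supply price = 16 + 0.4·45 = 34.
ΔQ = 165.5556 − 45 = 120.5556; wedge = 142.5 − 34 = 108.5.
The triangle = ½ × 120.5556 × 108.5 = 6540.14.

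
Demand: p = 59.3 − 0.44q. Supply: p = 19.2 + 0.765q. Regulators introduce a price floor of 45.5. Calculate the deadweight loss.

Competitive equilibrium: 59.3 − 0.44q = 19.2 + 0.765q → q* = 33.278, p* = 44.6577.
At the floor p = 45.5, quantity demanded = (59.3 − 45.5)/0.44 = 31.3636.
Sellers' marginal cost at q' = 31.3636: 19.2 + 0.765·31.3636 = 43.1932.
Δq = 33.278 − 31.3636 = 1.9144; wedge = 45.5 − 43.1932 = 2.3068.
DWL = ½ × 1.9144 × 2.3068 = 2.21.

2.21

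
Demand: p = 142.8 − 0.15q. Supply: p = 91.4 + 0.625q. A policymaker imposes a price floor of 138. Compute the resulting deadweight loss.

456.49

Competitive equilibrium: 142.8 − 0.15q = 91.4 + 0.625q → q* = 66.3226, p* = 132.8516.
At the floor p = 138, quantity demanded = (142.8 − 138)/0.15 = 32.
Sellers' marginal cost at q' = 32: 91.4 + 0.625·32 = 111.4.
Δq = 66.3226 − 32 = 34.3226; wedge = 138 − 111.4 = 26.6.
Welfare loss = ½ × 34.3226 × 26.6 = 456.49.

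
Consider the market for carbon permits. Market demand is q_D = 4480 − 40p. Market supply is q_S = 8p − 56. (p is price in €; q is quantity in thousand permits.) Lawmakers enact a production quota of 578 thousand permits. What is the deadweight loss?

In inverse form: demand p = 112 − 0.025q, supply p = 7 + 0.125q.
Competitive equilibrium: 112 − 0.025q = 7 + 0.125q → q* = 700, p* = 94.5.
At q = 578: demand price = 112 − 0.025·578 = 97.55; supply price = 7 + 0.125·578 = 79.25.
Δq = 700 − 578 = 122; wedge = 97.55 − 79.25 = 18.3.
Deadweight loss = ½ × 122 × 18.3 = €1116.30 thousand.

€1116.30 thousand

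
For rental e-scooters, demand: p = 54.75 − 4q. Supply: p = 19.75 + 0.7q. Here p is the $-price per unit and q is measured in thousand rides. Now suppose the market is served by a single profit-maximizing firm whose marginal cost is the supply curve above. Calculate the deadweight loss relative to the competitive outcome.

$27.55 thousand

Competitive equilibrium: 54.75 − 4q = 19.75 + 0.7q → q* = 7.4468, p* = 24.9628.
Marginal revenue: MR = 54.75 − 8q. Set MR = MC: 54.75 − 8q = 19.75 + 0.7q → q_m = 4.023.
Price p_m = 54.75 − 4·4.023 = 38.658; MC(q_m) = 19.75 + 0.7·4.023 = 22.5661.
Competitive q* = 7.4468, so Δq = 3.4238; wedge = 38.658 − 22.5661 = 16.0919.
Deadweight loss = ½ × 3.4238 × 16.0919 = $27.55 thousand.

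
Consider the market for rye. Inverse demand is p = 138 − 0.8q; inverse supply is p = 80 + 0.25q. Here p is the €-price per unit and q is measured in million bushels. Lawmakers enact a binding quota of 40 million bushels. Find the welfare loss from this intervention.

€121.90 million

Competitive equilibrium: 138 − 0.8q = 80 + 0.25q → q* = 55.2381, p* = 93.8095.
At q = 40: demand price = 138 − 0.8·40 = 106; supply price = 80 + 0.25·40 = 90.
Δq = 55.2381 − 40 = 15.2381; wedge = 106 − 90 = 16.
Welfare loss = ½ × 15.2381 × 16 = €121.90 million.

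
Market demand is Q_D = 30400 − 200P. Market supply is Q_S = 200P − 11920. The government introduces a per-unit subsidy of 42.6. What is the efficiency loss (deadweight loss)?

In inverse form: demand P = 152 − 0.005Q, supply P = 59.6 + 0.005Q.
Competitive equilibrium: 152 − 0.005Q = 59.6 + 0.005Q → Q* = 9240, P* = 105.8.
The subsidy lowers effective supply by 42.6: P = 17 + 0.005Q.
New quantity: 152 − 0.005Q = 17 + 0.005Q → Q' = 13500.
Overproduction ΔQ = 13500 − 9240 = 4260; wedge = subsidy = 42.6.
Welfare loss = ½ × 4260 × 42.6 = 90738.

90738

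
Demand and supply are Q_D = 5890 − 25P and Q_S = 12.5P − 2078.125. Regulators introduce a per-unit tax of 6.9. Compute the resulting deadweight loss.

198.375

In inverse form: demand P = 235.6 − 0.04Q, supply P = 166.25 + 0.08Q.
Competitive equilibrium: 235.6 − 0.04Q = 166.25 + 0.08Q → Q* = 577.9167, P* = 212.4833.
With the tax, the buyer price exceeds the seller price by 6.9: (235.6 − 0.04Q) − (166.25 + 0.08Q) = 6.9 → Q' = 520.4167.
ΔQ = 577.9167 − 520.4167 = 57.5; the wedge equals the tax, 6.9.
Welfare loss = ½ × 57.5 × 6.9 = 198.375.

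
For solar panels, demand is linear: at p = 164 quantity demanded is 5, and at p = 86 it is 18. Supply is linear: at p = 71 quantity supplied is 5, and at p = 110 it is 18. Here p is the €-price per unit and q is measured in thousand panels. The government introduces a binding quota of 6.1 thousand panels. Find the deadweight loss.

Demand slope = (86 − 164)/(18 − 5) = −6, so p = 194 − 6q.
Supply slope = (110 − 71)/(18 − 5) = 3, so p = 56 + 3q.
Competitive equilibrium: 194 − 6q = 56 + 3q → q* = 15.33333, p* = 102.
At q = 6.1: demand price = 194 − 6·6.1 = 157.4; supply price = 56 + 3·6.1 = 74.3.
Δq = 15.33333 − 6.1 = 9.23333; wedge = 157.4 − 74.3 = 83.1.
The triangle = ½ × 9.23333 × 83.1 = €383.645 thousand.

€383.645 thousand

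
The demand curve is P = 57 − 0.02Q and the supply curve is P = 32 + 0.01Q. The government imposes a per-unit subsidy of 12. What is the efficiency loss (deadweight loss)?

Competitive equilibrium: 57 − 0.02Q = 32 + 0.01Q → Q* = 833.3333, P* = 40.3333.
The subsidy lowers effective supply by 12: P = 20 + 0.01Q.
New quantity: 57 − 0.02Q = 20 + 0.01Q → Q' = 1233.3333.
Overproduction ΔQ = 1233.3333 − 833.3333 = 400; wedge = subsidy = 12.
Deadweight loss = ½ × 400 × 12 = 2400.

2400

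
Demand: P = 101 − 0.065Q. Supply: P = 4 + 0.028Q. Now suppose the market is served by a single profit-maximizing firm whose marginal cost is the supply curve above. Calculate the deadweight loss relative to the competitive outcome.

Competitive equilibrium: 101 − 0.065Q = 4 + 0.028Q → Q* = 1043.01075, P* = 33.2043.
Marginal revenue: MR = 101 − 0.13Q. Set MR = MC: 101 − 0.13Q = 4 + 0.028Q → Q_m = 613.92405.
Price P_m = 101 − 0.065·613.92405 = 61.09494; MC(Q_m) = 4 + 0.028·613.92405 = 21.18987.
Competitive Q* = 1043.01075, so ΔQ = 429.0867; wedge = 61.09494 − 21.18987 = 39.90507.
DWL = ½ × 429.0867 × 39.90507 = 8561.37.

8561.37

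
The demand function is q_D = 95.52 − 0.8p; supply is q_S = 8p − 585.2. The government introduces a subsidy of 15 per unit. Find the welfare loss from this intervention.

In inverse form: demand p = 119.4 − 1.25q, supply p = 73.15 + 0.125q.
Competitive equilibrium: 119.4 − 1.25q = 73.15 + 0.125q → q* = 33.6364, p* = 77.3545.
The subsidy lowers effective supply by 15: p = 58.15 + 0.125q.
New quantity: 119.4 − 1.25q = 58.15 + 0.125q → q' = 44.5455.
Overproduction Δq = 44.5455 − 33.6364 = 10.9091; wedge = subsidy = 15.
Deadweight loss = ½ × 10.9091 × 15 = 81.82.

81.82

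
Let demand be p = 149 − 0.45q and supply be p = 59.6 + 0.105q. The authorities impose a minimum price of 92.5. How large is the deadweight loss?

350.22

Competitive equilibrium: 149 − 0.45q = 59.6 + 0.105q → q* = 161.0811, p* = 76.5135.
At the floor p = 92.5, quantity demanded = (149 − 92.5)/0.45 = 125.5556.
Sellers' marginal cost at q' = 125.5556: 59.6 + 0.105·125.5556 = 72.7833.
Δq = 161.0811 − 125.5556 = 35.5255; wedge = 92.5 − 72.7833 = 19.7167.
Welfare loss = ½ × 35.5255 × 19.7167 = 350.22.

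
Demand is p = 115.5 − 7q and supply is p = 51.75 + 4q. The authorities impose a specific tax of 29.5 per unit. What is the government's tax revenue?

Competitive equilibrium: 115.5 − 7q = 51.75 + 4q → q* = 5.7955, p* = 74.9318.
With the tax, the buyer price exceeds the seller price by 29.5: (115.5 − 7q) − (51.75 + 4q) = 29.5 → q' = 3.1136.
Tax revenue = 29.5 × 3.1136 = 91.85.

91.85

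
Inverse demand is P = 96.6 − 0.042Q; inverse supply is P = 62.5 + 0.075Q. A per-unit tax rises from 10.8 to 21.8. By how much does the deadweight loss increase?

1532.48

Competitive equilibrium: 96.6 − 0.042Q = 62.5 + 0.075Q → Q* = 291.453, P* = 84.359.
For a per-unit tax t: ΔQ = t/0.117, so DWL = ½·t·(t/0.117) = t²/0.234.
At t = 10.8: DWL = 498.462. At t = 21.8: DWL = 2030.94.
Increase = 2030.94 − 498.462 = 1532.48.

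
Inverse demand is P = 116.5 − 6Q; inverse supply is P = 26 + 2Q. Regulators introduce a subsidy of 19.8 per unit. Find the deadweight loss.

Competitive equilibrium: 116.5 − 6Q = 26 + 2Q → Q* = 11.3125, P* = 48.625.
The subsidy lowers effective supply by 19.8: P = 6.2 + 2Q.
New quantity: 116.5 − 6Q = 6.2 + 2Q → Q' = 13.7875.
Overproduction ΔQ = 13.7875 − 11.3125 = 2.475; wedge = subsidy = 19.8.
DWL = ½ × 2.475 × 19.8 = 24.50.

24.50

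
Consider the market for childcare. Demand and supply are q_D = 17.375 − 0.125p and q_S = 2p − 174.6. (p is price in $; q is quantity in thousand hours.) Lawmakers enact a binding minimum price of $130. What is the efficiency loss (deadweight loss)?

In inverse form: demand p = 139 − 8q, supply p = 87.3 + 0.5q.
Competitive equilibrium: 139 − 8q = 87.3 + 0.5q → q* = 6.0824, p* = 90.3412.
At the floor p = 130, quantity demanded = (139 − 130)/8 = 1.125.
Sellers' marginal cost at q' = 1.125: 87.3 + 0.5·1.125 = 87.8625.
Δq = 6.0824 − 1.125 = 4.9574; wedge = 130 − 87.8625 = 42.1375.
DWL = ½ × 4.9574 × 42.1375 = $104.45 thousand.

$104.45 thousand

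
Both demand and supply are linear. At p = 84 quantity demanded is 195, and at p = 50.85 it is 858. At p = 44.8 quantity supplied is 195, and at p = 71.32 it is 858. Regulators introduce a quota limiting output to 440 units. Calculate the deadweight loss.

1634.01

Demand slope = (50.85 − 84)/(858 − 195) = −0.05, so p = 93.75 − 0.05q.
Supply slope = (71.32 − 44.8)/(858 − 195) = 0.04, so p = 37 + 0.04q.
Competitive equilibrium: 93.75 − 0.05q = 37 + 0.04q → q* = 630.5556, p* = 62.2222.
At q = 440: demand price = 93.75 − 0.05·440 = 71.75; supply price = 37 + 0.04·440 = 54.6.
Δq = 630.5556 − 440 = 190.5556; wedge = 71.75 − 54.6 = 17.15.
Deadweight loss = ½ × 190.5556 × 17.15 = 1634.01.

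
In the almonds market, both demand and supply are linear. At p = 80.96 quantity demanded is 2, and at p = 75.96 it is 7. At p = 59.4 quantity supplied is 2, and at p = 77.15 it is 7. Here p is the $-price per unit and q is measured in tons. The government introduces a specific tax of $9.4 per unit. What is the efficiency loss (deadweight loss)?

$9.71

Demand slope = (75.96 − 80.96)/(7 − 2) = −1, so p = 82.96 − q.
Supply slope = (77.15 − 59.4)/(7 − 2) = 3.55, so p = 52.3 + 3.55q.
Competitive equilibrium: 82.96 − q = 52.3 + 3.55q → q* = 6.7385, p* = 76.2215.
With the tax, the buyer price exceeds the seller price by 9.4: (82.96 − q) − (52.3 + 3.55q) = 9.4 → q' = 4.6725.
Δq = 6.7385 − 4.6725 = 2.066; the wedge equals the tax, 9.4.
The triangle = ½ × 2.066 × 9.4 = $9.71.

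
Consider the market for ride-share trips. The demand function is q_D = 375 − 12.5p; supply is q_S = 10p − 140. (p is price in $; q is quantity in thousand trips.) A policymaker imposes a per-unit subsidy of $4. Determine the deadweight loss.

In inverse form: demand p = 30 − 0.08q, supply p = 14 + 0.1q.
Competitive equilibrium: 30 − 0.08q = 14 + 0.1q → q* = 88.8889, p* = 22.8889.
The subsidy lowers effective supply by 4: p = 10 + 0.1q.
New quantity: 30 − 0.08q = 10 + 0.1q → q' = 111.1111.
Overproduction Δq = 111.1111 − 88.8889 = 22.2222; wedge = subsidy = 4.
DWL = ½ × 22.2222 × 4 = $44.44 thousand.

$44.44 thousand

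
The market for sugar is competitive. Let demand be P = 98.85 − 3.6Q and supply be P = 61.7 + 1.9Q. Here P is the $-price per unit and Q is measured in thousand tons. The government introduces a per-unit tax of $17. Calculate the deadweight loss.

Competitive equilibrium: 98.85 − 3.6Q = 61.7 + 1.9Q → Q* = 6.7545, P* = 74.5336.
With the tax, the buyer price exceeds the seller price by 17: (98.85 − 3.6Q) − (61.7 + 1.9Q) = 17 → Q' = 3.6636.
ΔQ = 6.7545 − 3.6636 = 3.0909; the wedge equals the tax, 17.
The triangle = ½ × 3.0909 × 17 = $26.27 thousand.

$26.27 thousand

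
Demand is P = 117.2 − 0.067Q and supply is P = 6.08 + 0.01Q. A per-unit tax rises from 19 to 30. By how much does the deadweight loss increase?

Competitive equilibrium: 117.2 − 0.067Q = 6.08 + 0.01Q → Q* = 1443.1169, P* = 20.5112.
For a per-unit tax t: ΔQ = t/0.077, so DWL = ½·t·(t/0.077) = t²/0.154.
At t = 19: DWL = 2344.156. At t = 30: DWL = 5844.156.
Increase = 5844.156 − 2344.156 = 3500.

3500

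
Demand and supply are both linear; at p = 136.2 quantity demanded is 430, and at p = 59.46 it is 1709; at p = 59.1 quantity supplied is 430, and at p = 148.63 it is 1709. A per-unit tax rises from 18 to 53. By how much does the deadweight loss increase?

Demand slope = (59.46 − 136.2)/(1709 − 430) = −0.06, so p = 162 − 0.06q.
Supply slope = (148.63 − 59.1)/(1709 − 430) = 0.07, so p = 29 + 0.07q.
Competitive equilibrium: 162 − 0.06q = 29 + 0.07q → q* = 1023.0769, p* = 100.6154.
For a per-unit tax t: Δq = t/0.13, so DWL = ½·t·(t/0.13) = t²/0.26.
At t = 18: DWL = 1246.154. At t = 53: DWL = 10803.846.
Increase = 10803.846 − 1246.154 = 9557.69.

9557.69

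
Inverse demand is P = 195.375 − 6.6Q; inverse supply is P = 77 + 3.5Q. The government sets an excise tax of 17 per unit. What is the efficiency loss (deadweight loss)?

14.31

Competitive equilibrium: 195.375 − 6.6Q = 77 + 3.5Q → Q* = 11.7203, P* = 118.021.
With the tax, the buyer price exceeds the seller price by 17: (195.375 − 6.6Q) − (77 + 3.5Q) = 17 → Q' = 10.0371.
ΔQ = 11.7203 − 10.0371 = 1.6832; the wedge equals the tax, 17.
DWL = ½ × 1.6832 × 17 = 14.31.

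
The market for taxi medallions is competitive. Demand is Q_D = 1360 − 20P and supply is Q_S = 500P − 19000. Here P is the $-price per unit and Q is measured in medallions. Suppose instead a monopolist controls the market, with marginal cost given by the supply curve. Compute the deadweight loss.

$2079.45

In inverse form: demand P = 68 − 0.05Q, supply P = 38 + 0.002Q.
Competitive equilibrium: 68 − 0.05Q = 38 + 0.002Q → Q* = 576.9231, P* = 39.1538.
Marginal revenue: MR = 68 − 0.1Q. Set MR = MC: 68 − 0.1Q = 38 + 0.002Q → Q_m = 294.1176.
Price P_m = 68 − 0.05·294.1176 = 53.2941; MC(Q_m) = 38 + 0.002·294.1176 = 38.5882.
Competitive Q* = 576.9231, so ΔQ = 282.8055; wedge = 53.2941 − 38.5882 = 14.7059.
Welfare loss = ½ × 282.8055 × 14.7059 = $2079.45.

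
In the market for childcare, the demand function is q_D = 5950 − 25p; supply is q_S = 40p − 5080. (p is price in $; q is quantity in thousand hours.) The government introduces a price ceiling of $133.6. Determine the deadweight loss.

In inverse form: demand p = 238 − 0.04q, supply p = 127 + 0.025q.
Competitive equilibrium: 238 − 0.04q = 127 + 0.025q → q* = 1707.6923, p* = 169.6923.
At the ceiling p = 133.6, quantity supplied = (133.6 − 127)/0.025 = 264.
Willingness to pay at q' = 264: 238 − 0.04·264 = 227.44.
Δq = 1707.6923 − 264 = 1443.6923; wedge = 227.44 − 133.6 = 93.84.
Welfare loss = ½ × 1443.6923 × 93.84 = $67738.04 thousand.

$67738.04 thousand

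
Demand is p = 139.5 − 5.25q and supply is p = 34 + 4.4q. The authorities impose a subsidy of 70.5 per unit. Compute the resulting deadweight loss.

257.53

Competitive equilibrium: 139.5 − 5.25q = 34 + 4.4q → q* = 10.9326, p* = 82.1036.
The subsidy lowers effective supply by 70.5: p = 4.4q − 36.5.
New quantity: 139.5 − 5.25q = 4.4q − 36.5 → q' = 18.2383.
Overproduction Δq = 18.2383 − 10.9326 = 7.3057; wedge = subsidy = 70.5.
DWL = ½ × 7.3057 × 70.5 = 257.53.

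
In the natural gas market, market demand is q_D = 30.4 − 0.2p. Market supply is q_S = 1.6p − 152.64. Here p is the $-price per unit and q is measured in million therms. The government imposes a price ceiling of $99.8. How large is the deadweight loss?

In inverse form: demand p = 152 − 5q, supply p = 95.4 + 0.625q.
Competitive equilibrium: 152 − 5q = 95.4 + 0.625q → q* = 10.0622, p* = 101.6889.
At the ceiling p = 99.8, quantity supplied = (99.8 − 95.4)/0.625 = 7.04.
Willingness to pay at q' = 7.04: 152 − 5·7.04 = 116.8.
Δq = 10.0622 − 7.04 = 3.0222; wedge = 116.8 − 99.8 = 17.
DWL = ½ × 3.0222 × 17 = $25.69 million.

$25.69 million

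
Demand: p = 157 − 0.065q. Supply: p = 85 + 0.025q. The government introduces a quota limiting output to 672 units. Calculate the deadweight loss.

Competitive equilibrium: 157 − 0.065q = 85 + 0.025q → q* = 800, p* = 105.
At q = 672: demand price = 157 − 0.065·672 = 113.32; supply price = 85 + 0.025·672 = 101.8.
Δq = 800 − 672 = 128; wedge = 113.32 − 101.8 = 11.52.
The triangle = ½ × 128 × 11.52 = 737.28.

737.28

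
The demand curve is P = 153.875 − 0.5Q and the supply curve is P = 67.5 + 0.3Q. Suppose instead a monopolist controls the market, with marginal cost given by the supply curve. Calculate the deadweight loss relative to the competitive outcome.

Competitive equilibrium: 153.875 − 0.5Q = 67.5 + 0.3Q → Q* = 107.9688, P* = 99.8906.
Marginal revenue: MR = 153.875 − Q. Set MR = MC: 153.875 − Q = 67.5 + 0.3Q → Q_m = 66.4423.
Price P_m = 153.875 − 0.5·66.4423 = 120.6539; MC(Q_m) = 67.5 + 0.3·66.4423 = 87.4327.
Competitive Q* = 107.9688, so ΔQ = 41.5265; wedge = 120.6539 − 87.4327 = 33.2212.
The triangle = ½ × 41.5265 × 33.2212 = 689.78.

689.78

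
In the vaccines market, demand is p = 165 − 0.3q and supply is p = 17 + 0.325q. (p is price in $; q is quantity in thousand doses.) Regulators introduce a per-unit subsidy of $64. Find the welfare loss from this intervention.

$3276.80 thousand

Competitive equilibrium: 165 − 0.3q = 17 + 0.325q → q* = 236.8, p* = 93.96.
The subsidy lowers effective supply by 64: p = 0.325q − 47.
New quantity: 165 − 0.3q = 0.325q − 47 → q' = 339.2.
Overproduction Δq = 339.2 − 236.8 = 102.4; wedge = subsidy = 64.
Welfare loss = ½ × 102.4 × 64 = $3276.80 thousand.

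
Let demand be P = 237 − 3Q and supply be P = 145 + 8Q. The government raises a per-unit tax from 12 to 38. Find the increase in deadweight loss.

59.09

Competitive equilibrium: 237 − 3Q = 145 + 8Q → Q* = 8.3636, P* = 211.9091.
For a per-unit tax t: ΔQ = t/11, so DWL = ½·t·(t/11) = t²/22.
At t = 12: DWL = 6.545. At t = 38: DWL = 65.636.
Increase = 65.636 − 6.545 = 59.09.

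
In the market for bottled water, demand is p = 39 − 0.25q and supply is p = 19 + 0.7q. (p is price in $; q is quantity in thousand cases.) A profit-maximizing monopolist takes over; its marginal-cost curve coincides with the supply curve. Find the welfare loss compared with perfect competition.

Competitive equilibrium: 39 − 0.25q = 19 + 0.7q → q* = 21.0526, p* = 33.7368.
Marginal revenue: MR = 39 − 0.5q. Set MR = MC: 39 − 0.5q = 19 + 0.7q → q_m = 16.6667.
Price p_m = 39 − 0.25·16.6667 = 34.8333; MC(q_m) = 19 + 0.7·16.6667 = 30.6667.
Competitive q* = 21.0526, so Δq = 4.3859; wedge = 34.8333 − 30.6667 = 4.1666.
DWL = ½ × 4.3859 × 4.1666 = $9.14 thousand.

$9.14 thousand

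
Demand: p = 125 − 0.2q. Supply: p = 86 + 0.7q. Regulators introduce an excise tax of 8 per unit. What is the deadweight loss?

35.56

Competitive equilibrium: 125 − 0.2q = 86 + 0.7q → q* = 43.3333, p* = 116.3333.
With the tax, the buyer price exceeds the seller price by 8: (125 − 0.2q) − (86 + 0.7q) = 8 → q' = 34.4444.
Δq = 43.3333 − 34.4444 = 8.8889; the wedge equals the tax, 8.
Deadweight loss = ½ × 8.8889 × 8 = 35.56.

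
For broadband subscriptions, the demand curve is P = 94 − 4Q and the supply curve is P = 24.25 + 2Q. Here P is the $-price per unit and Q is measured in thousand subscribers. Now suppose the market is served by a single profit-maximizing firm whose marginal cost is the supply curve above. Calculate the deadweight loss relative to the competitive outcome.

$64.87 thousand

Competitive equilibrium: 94 − 4Q = 24.25 + 2Q → Q* = 11.625, P* = 47.5.
Marginal revenue: MR = 94 − 8Q. Set MR = MC: 94 − 8Q = 24.25 + 2Q → Q_m = 6.975.
Price P_m = 94 − 4·6.975 = 66.1; MC(Q_m) = 24.25 + 2·6.975 = 38.2.
Competitive Q* = 11.625, so ΔQ = 4.65; wedge = 66.1 − 38.2 = 27.9.
Welfare loss = ½ × 4.65 × 27.9 = $64.87 thousand.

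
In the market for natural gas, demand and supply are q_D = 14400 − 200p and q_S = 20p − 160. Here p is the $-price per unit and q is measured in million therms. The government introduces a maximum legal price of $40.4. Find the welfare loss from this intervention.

In inverse form: demand p = 72 − 0.005q, supply p = 8 + 0.05q.
Competitive equilibrium: 72 − 0.005q = 8 + 0.05q → q* = 1163.6364, p* = 66.1818.
At the ceiling p = 40.4, quantity supplied = (40.4 − 8)/0.05 = 648.
Willingness to pay at q' = 648: 72 − 0.005·648 = 68.76.
Δq = 1163.6364 − 648 = 515.6364; wedge = 68.76 − 40.4 = 28.36.
DWL = ½ × 515.6364 × 28.36 = $7311.72 million.

$7311.72 million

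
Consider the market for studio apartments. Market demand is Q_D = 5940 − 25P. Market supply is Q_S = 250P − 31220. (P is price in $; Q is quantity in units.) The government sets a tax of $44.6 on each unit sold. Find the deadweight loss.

In inverse form: demand P = 237.6 − 0.04Q, supply P = 124.88 + 0.004Q.
Competitive equilibrium: 237.6 − 0.04Q = 124.88 + 0.004Q → Q* = 2561.8182, P* = 135.1273.
With the tax, the buyer price exceeds the seller price by 44.6: (237.6 − 0.04Q) − (124.88 + 0.004Q) = 44.6 → Q' = 1548.1818.
ΔQ = 2561.8182 − 1548.1818 = 1013.6364; the wedge equals the tax, 44.6.
Welfare loss = ½ × 1013.6364 × 44.6 = $22604.09.

$22604.09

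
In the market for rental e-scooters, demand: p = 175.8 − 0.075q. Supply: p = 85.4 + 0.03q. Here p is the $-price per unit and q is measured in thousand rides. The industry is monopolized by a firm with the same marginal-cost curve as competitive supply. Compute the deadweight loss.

Competitive equilibrium: 175.8 − 0.075q = 85.4 + 0.03q → q* = 860.95238, p* = 111.22857.
Marginal revenue: MR = 175.8 − 0.15q. Set MR = MC: 175.8 − 0.15q = 85.4 + 0.03q → q_m = 502.22222.
Price p_m = 175.8 − 0.075·502.22222 = 138.13333; MC(q_m) = 85.4 + 0.03·502.22222 = 100.46667.
Competitive q* = 860.95238, so Δq = 358.73016; wedge = 138.13333 − 100.46667 = 37.66666.
DWL = ½ × 358.73016 × 37.66666 = $6756.08 thousand.

$6756.08 thousand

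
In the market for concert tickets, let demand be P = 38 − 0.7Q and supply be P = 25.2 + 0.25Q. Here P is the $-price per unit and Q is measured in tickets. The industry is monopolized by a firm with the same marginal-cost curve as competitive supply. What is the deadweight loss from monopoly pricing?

$15.52

Competitive equilibrium: 38 − 0.7Q = 25.2 + 0.25Q → Q* = 13.4737, P* = 28.5684.
Marginal revenue: MR = 38 − 1.4Q. Set MR = MC: 38 − 1.4Q = 25.2 + 0.25Q → Q_m = 7.7576.
Price P_m = 38 − 0.7·7.7576 = 32.5697; MC(Q_m) = 25.2 + 0.25·7.7576 = 27.1394.
Competitive Q* = 13.4737, so ΔQ = 5.7161; wedge = 32.5697 − 27.1394 = 5.4303.
Welfare loss = ½ × 5.7161 × 5.4303 = $15.52.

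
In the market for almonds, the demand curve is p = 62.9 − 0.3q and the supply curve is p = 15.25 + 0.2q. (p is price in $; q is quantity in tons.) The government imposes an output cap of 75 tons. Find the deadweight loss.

Competitive equilibrium: 62.9 − 0.3q = 15.25 + 0.2q → q* = 95.3, p* = 34.31.
At q = 75: demand price = 62.9 − 0.3·75 = 40.4; supply price = 15.25 + 0.2·75 = 30.25.
Δq = 95.3 − 75 = 20.3; wedge = 40.4 − 30.25 = 10.15.
The triangle = ½ × 20.3 × 10.15 = $103.02.

$103.02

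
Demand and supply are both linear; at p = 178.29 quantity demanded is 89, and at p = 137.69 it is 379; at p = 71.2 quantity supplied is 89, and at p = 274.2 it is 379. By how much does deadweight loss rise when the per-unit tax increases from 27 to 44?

718.45

Demand slope = (137.69 − 178.29)/(379 − 89) = −0.14, so p = 190.75 − 0.14q.
Supply slope = (274.2 − 71.2)/(379 − 89) = 0.7, so p = 8.9 + 0.7q.
Competitive equilibrium: 190.75 − 0.14q = 8.9 + 0.7q → q* = 216.4881, p* = 160.4417.
For a per-unit tax t: Δq = t/0.84, so DWL = ½·t·(t/0.84) = t²/1.68.
At t = 27: DWL = 433.929. At t = 44: DWL = 1152.381.
Increase = 1152.381 − 433.929 = 718.45.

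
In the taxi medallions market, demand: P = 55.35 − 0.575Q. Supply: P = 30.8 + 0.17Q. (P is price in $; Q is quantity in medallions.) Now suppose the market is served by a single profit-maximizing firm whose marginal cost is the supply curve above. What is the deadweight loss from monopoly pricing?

$76.75

Competitive equilibrium: 55.35 − 0.575Q = 30.8 + 0.17Q → Q* = 32.953, P* = 36.402.
Marginal revenue: MR = 55.35 − 1.15Q. Set MR = MC: 55.35 − 1.15Q = 30.8 + 0.17Q → Q_m = 18.5985.
Price P_m = 55.35 − 0.575·18.5985 = 44.6559; MC(Q_m) = 30.8 + 0.17·18.5985 = 33.9617.
Competitive Q* = 32.953, so ΔQ = 14.3545; wedge = 44.6559 − 33.9617 = 10.6942.
Deadweight loss = ½ × 14.3545 × 10.6942 = $76.75.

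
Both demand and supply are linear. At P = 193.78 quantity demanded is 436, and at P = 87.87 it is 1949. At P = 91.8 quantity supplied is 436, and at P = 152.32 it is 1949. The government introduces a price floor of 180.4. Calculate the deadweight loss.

Demand slope = (87.87 − 193.78)/(1949 − 436) = −0.07, so P = 224.3 − 0.07Q.
Supply slope = (152.32 − 91.8)/(1949 − 436) = 0.04, so P = 74.36 + 0.04Q.
Competitive equilibrium: 224.3 − 0.07Q = 74.36 + 0.04Q → Q* = 1363.090909, P* = 128.883636.
At the floor P = 180.4, quantity demanded = (224.3 − 180.4)/0.07 = 627.142857.
Sellers' marginal cost at Q' = 627.142857: 74.36 + 0.04·627.142857 = 99.445714.
ΔQ = 1363.090909 − 627.142857 = 735.948052; wedge = 180.4 − 99.445714 = 80.954286.
Deadweight loss = ½ × 735.948052 × 80.954286 = 29789.07.

29789.07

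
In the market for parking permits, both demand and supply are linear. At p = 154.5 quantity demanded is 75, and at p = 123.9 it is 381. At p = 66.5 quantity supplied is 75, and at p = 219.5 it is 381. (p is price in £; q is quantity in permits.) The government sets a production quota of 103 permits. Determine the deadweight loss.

Demand slope = (123.9 − 154.5)/(381 − 75) = −0.1, so p = 162 − 0.1q.
Supply slope = (219.5 − 66.5)/(381 − 75) = 0.5, so p = 29 + 0.5q.
Competitive equilibrium: 162 − 0.1q = 29 + 0.5q → q* = 221.6667, p* = 139.8333.
At q = 103: demand price = 162 − 0.1·103 = 151.7; supply price = 29 + 0.5·103 = 80.5.
Δq = 221.6667 − 103 = 118.6667; wedge = 151.7 − 80.5 = 71.2.
DWL = ½ × 118.6667 × 71.2 = £4224.53.

£4224.53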